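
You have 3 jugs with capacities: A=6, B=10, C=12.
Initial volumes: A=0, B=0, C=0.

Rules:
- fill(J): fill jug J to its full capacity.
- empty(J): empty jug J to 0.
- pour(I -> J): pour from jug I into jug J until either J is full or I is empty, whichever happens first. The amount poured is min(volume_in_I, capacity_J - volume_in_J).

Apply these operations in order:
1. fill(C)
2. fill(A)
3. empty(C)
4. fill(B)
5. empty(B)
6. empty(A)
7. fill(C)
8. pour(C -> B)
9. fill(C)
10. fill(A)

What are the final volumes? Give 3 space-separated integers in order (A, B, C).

Answer: 6 10 12

Derivation:
Step 1: fill(C) -> (A=0 B=0 C=12)
Step 2: fill(A) -> (A=6 B=0 C=12)
Step 3: empty(C) -> (A=6 B=0 C=0)
Step 4: fill(B) -> (A=6 B=10 C=0)
Step 5: empty(B) -> (A=6 B=0 C=0)
Step 6: empty(A) -> (A=0 B=0 C=0)
Step 7: fill(C) -> (A=0 B=0 C=12)
Step 8: pour(C -> B) -> (A=0 B=10 C=2)
Step 9: fill(C) -> (A=0 B=10 C=12)
Step 10: fill(A) -> (A=6 B=10 C=12)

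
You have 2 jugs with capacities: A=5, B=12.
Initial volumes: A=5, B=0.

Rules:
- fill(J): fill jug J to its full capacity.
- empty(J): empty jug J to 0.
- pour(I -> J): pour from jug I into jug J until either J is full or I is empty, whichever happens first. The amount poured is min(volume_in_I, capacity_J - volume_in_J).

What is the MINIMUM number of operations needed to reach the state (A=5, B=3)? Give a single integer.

BFS from (A=5, B=0). One shortest path:
  1. pour(A -> B) -> (A=0 B=5)
  2. fill(A) -> (A=5 B=5)
  3. pour(A -> B) -> (A=0 B=10)
  4. fill(A) -> (A=5 B=10)
  5. pour(A -> B) -> (A=3 B=12)
  6. empty(B) -> (A=3 B=0)
  7. pour(A -> B) -> (A=0 B=3)
  8. fill(A) -> (A=5 B=3)
Reached target in 8 moves.

Answer: 8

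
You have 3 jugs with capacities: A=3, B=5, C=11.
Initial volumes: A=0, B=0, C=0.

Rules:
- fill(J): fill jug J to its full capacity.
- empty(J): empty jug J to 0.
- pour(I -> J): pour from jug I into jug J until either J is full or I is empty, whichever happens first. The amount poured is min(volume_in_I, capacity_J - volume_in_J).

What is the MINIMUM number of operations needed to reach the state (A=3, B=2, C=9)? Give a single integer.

BFS from (A=0, B=0, C=0). One shortest path:
  1. fill(A) -> (A=3 B=0 C=0)
  2. fill(C) -> (A=3 B=0 C=11)
  3. pour(A -> B) -> (A=0 B=3 C=11)
  4. pour(C -> B) -> (A=0 B=5 C=9)
  5. pour(B -> A) -> (A=3 B=2 C=9)
Reached target in 5 moves.

Answer: 5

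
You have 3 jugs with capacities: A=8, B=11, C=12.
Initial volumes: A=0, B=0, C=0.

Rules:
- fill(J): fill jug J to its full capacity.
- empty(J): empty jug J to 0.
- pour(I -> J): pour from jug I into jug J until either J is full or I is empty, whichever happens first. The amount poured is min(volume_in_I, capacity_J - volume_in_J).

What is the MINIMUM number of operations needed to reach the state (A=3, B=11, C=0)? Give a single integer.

Answer: 5

Derivation:
BFS from (A=0, B=0, C=0). One shortest path:
  1. fill(B) -> (A=0 B=11 C=0)
  2. pour(B -> A) -> (A=8 B=3 C=0)
  3. empty(A) -> (A=0 B=3 C=0)
  4. pour(B -> A) -> (A=3 B=0 C=0)
  5. fill(B) -> (A=3 B=11 C=0)
Reached target in 5 moves.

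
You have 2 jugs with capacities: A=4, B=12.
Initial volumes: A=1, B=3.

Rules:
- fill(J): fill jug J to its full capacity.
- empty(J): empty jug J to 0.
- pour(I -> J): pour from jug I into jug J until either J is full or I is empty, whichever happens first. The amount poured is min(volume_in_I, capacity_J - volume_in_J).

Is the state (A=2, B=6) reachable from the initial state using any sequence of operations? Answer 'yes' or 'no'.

BFS explored all 25 reachable states.
Reachable set includes: (0,0), (0,1), (0,3), (0,4), (0,5), (0,7), (0,8), (0,9), (0,11), (0,12), (1,0), (1,3) ...
Target (A=2, B=6) not in reachable set → no.

Answer: no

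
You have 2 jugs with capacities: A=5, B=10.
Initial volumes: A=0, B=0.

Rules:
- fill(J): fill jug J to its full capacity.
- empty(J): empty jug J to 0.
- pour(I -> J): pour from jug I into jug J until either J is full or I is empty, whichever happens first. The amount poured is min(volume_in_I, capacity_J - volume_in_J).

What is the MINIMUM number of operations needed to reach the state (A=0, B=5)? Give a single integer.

BFS from (A=0, B=0). One shortest path:
  1. fill(A) -> (A=5 B=0)
  2. pour(A -> B) -> (A=0 B=5)
Reached target in 2 moves.

Answer: 2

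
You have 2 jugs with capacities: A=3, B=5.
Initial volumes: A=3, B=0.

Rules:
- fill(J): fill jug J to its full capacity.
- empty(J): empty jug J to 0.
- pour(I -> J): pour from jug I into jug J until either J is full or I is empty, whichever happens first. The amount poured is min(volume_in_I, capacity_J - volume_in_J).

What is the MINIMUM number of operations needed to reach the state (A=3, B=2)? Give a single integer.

Answer: 3

Derivation:
BFS from (A=3, B=0). One shortest path:
  1. empty(A) -> (A=0 B=0)
  2. fill(B) -> (A=0 B=5)
  3. pour(B -> A) -> (A=3 B=2)
Reached target in 3 moves.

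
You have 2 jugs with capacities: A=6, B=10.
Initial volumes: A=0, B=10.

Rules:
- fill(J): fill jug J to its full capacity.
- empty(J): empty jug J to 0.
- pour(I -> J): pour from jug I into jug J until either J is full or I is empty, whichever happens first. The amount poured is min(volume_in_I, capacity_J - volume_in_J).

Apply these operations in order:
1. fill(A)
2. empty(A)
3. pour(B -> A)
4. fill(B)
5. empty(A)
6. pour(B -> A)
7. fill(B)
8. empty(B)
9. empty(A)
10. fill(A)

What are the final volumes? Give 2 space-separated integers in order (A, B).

Step 1: fill(A) -> (A=6 B=10)
Step 2: empty(A) -> (A=0 B=10)
Step 3: pour(B -> A) -> (A=6 B=4)
Step 4: fill(B) -> (A=6 B=10)
Step 5: empty(A) -> (A=0 B=10)
Step 6: pour(B -> A) -> (A=6 B=4)
Step 7: fill(B) -> (A=6 B=10)
Step 8: empty(B) -> (A=6 B=0)
Step 9: empty(A) -> (A=0 B=0)
Step 10: fill(A) -> (A=6 B=0)

Answer: 6 0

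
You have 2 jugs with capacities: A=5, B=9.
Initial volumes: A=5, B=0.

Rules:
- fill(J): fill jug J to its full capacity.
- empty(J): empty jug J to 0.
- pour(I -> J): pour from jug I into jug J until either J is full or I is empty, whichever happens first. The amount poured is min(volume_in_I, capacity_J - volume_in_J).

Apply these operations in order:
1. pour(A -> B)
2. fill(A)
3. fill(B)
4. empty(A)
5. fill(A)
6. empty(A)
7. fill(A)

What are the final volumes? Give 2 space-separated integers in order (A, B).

Step 1: pour(A -> B) -> (A=0 B=5)
Step 2: fill(A) -> (A=5 B=5)
Step 3: fill(B) -> (A=5 B=9)
Step 4: empty(A) -> (A=0 B=9)
Step 5: fill(A) -> (A=5 B=9)
Step 6: empty(A) -> (A=0 B=9)
Step 7: fill(A) -> (A=5 B=9)

Answer: 5 9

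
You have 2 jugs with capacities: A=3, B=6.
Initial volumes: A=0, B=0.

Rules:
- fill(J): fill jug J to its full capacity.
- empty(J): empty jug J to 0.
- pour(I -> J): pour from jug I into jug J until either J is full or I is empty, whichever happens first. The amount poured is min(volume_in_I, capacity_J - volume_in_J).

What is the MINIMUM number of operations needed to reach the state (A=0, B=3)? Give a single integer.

BFS from (A=0, B=0). One shortest path:
  1. fill(A) -> (A=3 B=0)
  2. pour(A -> B) -> (A=0 B=3)
Reached target in 2 moves.

Answer: 2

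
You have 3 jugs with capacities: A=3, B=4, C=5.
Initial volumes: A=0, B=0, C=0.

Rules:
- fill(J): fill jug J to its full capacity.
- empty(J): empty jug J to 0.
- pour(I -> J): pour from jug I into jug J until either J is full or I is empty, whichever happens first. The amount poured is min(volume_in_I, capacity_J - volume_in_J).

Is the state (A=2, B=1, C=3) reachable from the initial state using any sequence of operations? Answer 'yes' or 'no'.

Answer: no

Derivation:
BFS explored all 96 reachable states.
Reachable set includes: (0,0,0), (0,0,1), (0,0,2), (0,0,3), (0,0,4), (0,0,5), (0,1,0), (0,1,1), (0,1,2), (0,1,3), (0,1,4), (0,1,5) ...
Target (A=2, B=1, C=3) not in reachable set → no.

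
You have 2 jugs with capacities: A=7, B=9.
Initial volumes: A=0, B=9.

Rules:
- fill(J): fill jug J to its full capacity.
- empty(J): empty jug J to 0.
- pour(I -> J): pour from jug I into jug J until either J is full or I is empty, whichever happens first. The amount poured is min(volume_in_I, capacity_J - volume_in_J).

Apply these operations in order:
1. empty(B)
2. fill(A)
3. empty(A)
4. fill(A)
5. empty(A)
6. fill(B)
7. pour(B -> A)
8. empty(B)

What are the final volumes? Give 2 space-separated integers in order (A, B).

Step 1: empty(B) -> (A=0 B=0)
Step 2: fill(A) -> (A=7 B=0)
Step 3: empty(A) -> (A=0 B=0)
Step 4: fill(A) -> (A=7 B=0)
Step 5: empty(A) -> (A=0 B=0)
Step 6: fill(B) -> (A=0 B=9)
Step 7: pour(B -> A) -> (A=7 B=2)
Step 8: empty(B) -> (A=7 B=0)

Answer: 7 0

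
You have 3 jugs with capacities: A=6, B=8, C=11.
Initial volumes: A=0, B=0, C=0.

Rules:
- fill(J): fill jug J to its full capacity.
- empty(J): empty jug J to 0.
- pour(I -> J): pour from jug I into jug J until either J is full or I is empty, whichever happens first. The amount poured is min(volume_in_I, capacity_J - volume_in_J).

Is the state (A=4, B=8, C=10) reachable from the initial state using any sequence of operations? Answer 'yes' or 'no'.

BFS from (A=0, B=0, C=0):
  1. fill(C) -> (A=0 B=0 C=11)
  2. pour(C -> A) -> (A=6 B=0 C=5)
  3. pour(A -> B) -> (A=0 B=6 C=5)
  4. pour(C -> A) -> (A=5 B=6 C=0)
  5. fill(C) -> (A=5 B=6 C=11)
  6. pour(C -> A) -> (A=6 B=6 C=10)
  7. pour(A -> B) -> (A=4 B=8 C=10)
Target reached → yes.

Answer: yes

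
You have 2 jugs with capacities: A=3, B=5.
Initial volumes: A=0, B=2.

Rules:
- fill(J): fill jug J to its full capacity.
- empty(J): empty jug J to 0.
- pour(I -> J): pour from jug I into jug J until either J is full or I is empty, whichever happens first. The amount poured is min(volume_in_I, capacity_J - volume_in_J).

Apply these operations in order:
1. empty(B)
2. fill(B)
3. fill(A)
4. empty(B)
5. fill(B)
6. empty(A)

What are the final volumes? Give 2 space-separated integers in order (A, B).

Step 1: empty(B) -> (A=0 B=0)
Step 2: fill(B) -> (A=0 B=5)
Step 3: fill(A) -> (A=3 B=5)
Step 4: empty(B) -> (A=3 B=0)
Step 5: fill(B) -> (A=3 B=5)
Step 6: empty(A) -> (A=0 B=5)

Answer: 0 5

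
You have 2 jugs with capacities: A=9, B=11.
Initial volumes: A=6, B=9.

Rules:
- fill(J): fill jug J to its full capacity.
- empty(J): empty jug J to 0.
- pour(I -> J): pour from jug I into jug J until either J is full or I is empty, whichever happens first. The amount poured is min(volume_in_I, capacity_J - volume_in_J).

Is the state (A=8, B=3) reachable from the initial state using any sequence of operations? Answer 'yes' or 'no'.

BFS explored all 41 reachable states.
Reachable set includes: (0,0), (0,1), (0,2), (0,3), (0,4), (0,5), (0,6), (0,7), (0,8), (0,9), (0,10), (0,11) ...
Target (A=8, B=3) not in reachable set → no.

Answer: no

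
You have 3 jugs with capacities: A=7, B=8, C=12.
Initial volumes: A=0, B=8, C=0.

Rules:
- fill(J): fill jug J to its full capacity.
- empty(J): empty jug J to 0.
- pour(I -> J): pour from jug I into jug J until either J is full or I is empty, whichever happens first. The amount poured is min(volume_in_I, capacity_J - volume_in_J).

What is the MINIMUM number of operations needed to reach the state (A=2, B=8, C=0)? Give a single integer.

BFS from (A=0, B=8, C=0). One shortest path:
  1. fill(A) -> (A=7 B=8 C=0)
  2. pour(A -> C) -> (A=0 B=8 C=7)
  3. fill(A) -> (A=7 B=8 C=7)
  4. pour(A -> C) -> (A=2 B=8 C=12)
  5. empty(C) -> (A=2 B=8 C=0)
Reached target in 5 moves.

Answer: 5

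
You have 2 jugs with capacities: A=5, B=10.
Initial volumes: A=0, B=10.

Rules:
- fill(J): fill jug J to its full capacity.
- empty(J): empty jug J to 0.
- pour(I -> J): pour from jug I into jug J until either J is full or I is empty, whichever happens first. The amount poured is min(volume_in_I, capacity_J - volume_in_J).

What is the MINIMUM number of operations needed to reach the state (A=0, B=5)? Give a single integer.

Answer: 2

Derivation:
BFS from (A=0, B=10). One shortest path:
  1. pour(B -> A) -> (A=5 B=5)
  2. empty(A) -> (A=0 B=5)
Reached target in 2 moves.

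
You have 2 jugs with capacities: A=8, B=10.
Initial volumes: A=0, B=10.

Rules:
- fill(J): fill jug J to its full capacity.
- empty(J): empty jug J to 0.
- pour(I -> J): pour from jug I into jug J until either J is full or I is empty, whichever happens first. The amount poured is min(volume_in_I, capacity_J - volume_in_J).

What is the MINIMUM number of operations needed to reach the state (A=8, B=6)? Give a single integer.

BFS from (A=0, B=10). One shortest path:
  1. fill(A) -> (A=8 B=10)
  2. empty(B) -> (A=8 B=0)
  3. pour(A -> B) -> (A=0 B=8)
  4. fill(A) -> (A=8 B=8)
  5. pour(A -> B) -> (A=6 B=10)
  6. empty(B) -> (A=6 B=0)
  7. pour(A -> B) -> (A=0 B=6)
  8. fill(A) -> (A=8 B=6)
Reached target in 8 moves.

Answer: 8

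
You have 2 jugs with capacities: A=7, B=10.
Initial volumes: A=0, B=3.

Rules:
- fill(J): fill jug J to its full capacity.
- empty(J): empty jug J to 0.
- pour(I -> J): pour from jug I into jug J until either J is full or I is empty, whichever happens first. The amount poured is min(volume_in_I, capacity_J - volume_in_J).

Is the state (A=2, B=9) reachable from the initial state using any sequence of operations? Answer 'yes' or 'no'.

Answer: no

Derivation:
BFS explored all 34 reachable states.
Reachable set includes: (0,0), (0,1), (0,2), (0,3), (0,4), (0,5), (0,6), (0,7), (0,8), (0,9), (0,10), (1,0) ...
Target (A=2, B=9) not in reachable set → no.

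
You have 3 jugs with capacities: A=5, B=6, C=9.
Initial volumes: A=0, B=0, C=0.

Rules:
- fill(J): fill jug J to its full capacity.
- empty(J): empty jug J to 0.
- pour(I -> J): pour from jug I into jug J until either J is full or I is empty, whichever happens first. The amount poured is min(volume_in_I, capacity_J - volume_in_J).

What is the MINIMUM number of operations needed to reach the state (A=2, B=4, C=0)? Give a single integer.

Answer: 8

Derivation:
BFS from (A=0, B=0, C=0). One shortest path:
  1. fill(A) -> (A=5 B=0 C=0)
  2. fill(B) -> (A=5 B=6 C=0)
  3. pour(A -> C) -> (A=0 B=6 C=5)
  4. pour(B -> C) -> (A=0 B=2 C=9)
  5. pour(C -> A) -> (A=5 B=2 C=4)
  6. empty(A) -> (A=0 B=2 C=4)
  7. pour(B -> A) -> (A=2 B=0 C=4)
  8. pour(C -> B) -> (A=2 B=4 C=0)
Reached target in 8 moves.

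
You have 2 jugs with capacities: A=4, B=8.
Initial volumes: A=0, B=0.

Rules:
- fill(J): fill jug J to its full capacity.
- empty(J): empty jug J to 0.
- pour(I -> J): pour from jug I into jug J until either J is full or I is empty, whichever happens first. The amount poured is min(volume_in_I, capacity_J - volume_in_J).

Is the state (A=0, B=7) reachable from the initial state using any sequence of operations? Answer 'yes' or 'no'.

BFS explored all 6 reachable states.
Reachable set includes: (0,0), (0,4), (0,8), (4,0), (4,4), (4,8)
Target (A=0, B=7) not in reachable set → no.

Answer: no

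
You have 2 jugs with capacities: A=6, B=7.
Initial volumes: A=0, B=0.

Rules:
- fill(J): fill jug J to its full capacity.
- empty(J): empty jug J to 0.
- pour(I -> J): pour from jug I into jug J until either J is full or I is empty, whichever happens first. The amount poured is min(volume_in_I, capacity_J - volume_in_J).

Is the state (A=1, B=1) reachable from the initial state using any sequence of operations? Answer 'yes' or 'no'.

Answer: no

Derivation:
BFS explored all 26 reachable states.
Reachable set includes: (0,0), (0,1), (0,2), (0,3), (0,4), (0,5), (0,6), (0,7), (1,0), (1,7), (2,0), (2,7) ...
Target (A=1, B=1) not in reachable set → no.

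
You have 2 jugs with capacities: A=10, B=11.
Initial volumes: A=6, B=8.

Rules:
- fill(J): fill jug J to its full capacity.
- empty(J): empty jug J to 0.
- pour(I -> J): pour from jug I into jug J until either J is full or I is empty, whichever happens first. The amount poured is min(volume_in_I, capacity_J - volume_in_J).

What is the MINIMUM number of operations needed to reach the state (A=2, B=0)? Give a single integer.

BFS from (A=6, B=8). One shortest path:
  1. pour(A -> B) -> (A=3 B=11)
  2. empty(B) -> (A=3 B=0)
  3. pour(A -> B) -> (A=0 B=3)
  4. fill(A) -> (A=10 B=3)
  5. pour(A -> B) -> (A=2 B=11)
  6. empty(B) -> (A=2 B=0)
Reached target in 6 moves.

Answer: 6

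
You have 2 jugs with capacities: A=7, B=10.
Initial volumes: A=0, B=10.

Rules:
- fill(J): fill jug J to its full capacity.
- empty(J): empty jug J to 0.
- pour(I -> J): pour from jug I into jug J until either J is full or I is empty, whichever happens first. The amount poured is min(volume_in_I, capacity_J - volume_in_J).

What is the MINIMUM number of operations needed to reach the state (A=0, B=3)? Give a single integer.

Answer: 2

Derivation:
BFS from (A=0, B=10). One shortest path:
  1. pour(B -> A) -> (A=7 B=3)
  2. empty(A) -> (A=0 B=3)
Reached target in 2 moves.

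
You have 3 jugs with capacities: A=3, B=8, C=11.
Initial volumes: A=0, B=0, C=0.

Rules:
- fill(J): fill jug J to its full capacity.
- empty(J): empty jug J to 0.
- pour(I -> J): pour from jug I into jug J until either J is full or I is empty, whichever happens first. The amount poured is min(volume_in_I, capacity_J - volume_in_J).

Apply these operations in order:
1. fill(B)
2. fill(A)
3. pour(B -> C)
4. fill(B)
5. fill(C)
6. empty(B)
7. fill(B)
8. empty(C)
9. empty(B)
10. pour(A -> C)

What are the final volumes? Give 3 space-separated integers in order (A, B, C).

Answer: 0 0 3

Derivation:
Step 1: fill(B) -> (A=0 B=8 C=0)
Step 2: fill(A) -> (A=3 B=8 C=0)
Step 3: pour(B -> C) -> (A=3 B=0 C=8)
Step 4: fill(B) -> (A=3 B=8 C=8)
Step 5: fill(C) -> (A=3 B=8 C=11)
Step 6: empty(B) -> (A=3 B=0 C=11)
Step 7: fill(B) -> (A=3 B=8 C=11)
Step 8: empty(C) -> (A=3 B=8 C=0)
Step 9: empty(B) -> (A=3 B=0 C=0)
Step 10: pour(A -> C) -> (A=0 B=0 C=3)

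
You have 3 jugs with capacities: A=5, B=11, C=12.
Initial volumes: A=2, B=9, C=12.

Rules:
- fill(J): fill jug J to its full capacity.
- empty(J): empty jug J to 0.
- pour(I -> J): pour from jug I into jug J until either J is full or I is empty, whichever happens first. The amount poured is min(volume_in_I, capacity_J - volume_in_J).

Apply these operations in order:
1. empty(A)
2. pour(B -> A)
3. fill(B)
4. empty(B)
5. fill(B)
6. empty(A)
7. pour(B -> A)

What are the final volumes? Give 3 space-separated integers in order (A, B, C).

Step 1: empty(A) -> (A=0 B=9 C=12)
Step 2: pour(B -> A) -> (A=5 B=4 C=12)
Step 3: fill(B) -> (A=5 B=11 C=12)
Step 4: empty(B) -> (A=5 B=0 C=12)
Step 5: fill(B) -> (A=5 B=11 C=12)
Step 6: empty(A) -> (A=0 B=11 C=12)
Step 7: pour(B -> A) -> (A=5 B=6 C=12)

Answer: 5 6 12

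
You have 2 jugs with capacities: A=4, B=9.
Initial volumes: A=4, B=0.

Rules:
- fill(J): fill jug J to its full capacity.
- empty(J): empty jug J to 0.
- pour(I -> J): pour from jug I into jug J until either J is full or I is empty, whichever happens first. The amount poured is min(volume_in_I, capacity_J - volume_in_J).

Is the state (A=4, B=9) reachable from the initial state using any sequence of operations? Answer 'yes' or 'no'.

Answer: yes

Derivation:
BFS from (A=4, B=0):
  1. fill(B) -> (A=4 B=9)
Target reached → yes.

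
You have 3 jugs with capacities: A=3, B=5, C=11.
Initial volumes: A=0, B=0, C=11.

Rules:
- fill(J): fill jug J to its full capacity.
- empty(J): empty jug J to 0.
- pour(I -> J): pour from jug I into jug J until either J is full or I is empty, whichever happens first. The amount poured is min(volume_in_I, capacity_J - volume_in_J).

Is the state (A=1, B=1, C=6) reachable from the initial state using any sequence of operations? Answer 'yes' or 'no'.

BFS explored all 208 reachable states.
Reachable set includes: (0,0,0), (0,0,1), (0,0,2), (0,0,3), (0,0,4), (0,0,5), (0,0,6), (0,0,7), (0,0,8), (0,0,9), (0,0,10), (0,0,11) ...
Target (A=1, B=1, C=6) not in reachable set → no.

Answer: no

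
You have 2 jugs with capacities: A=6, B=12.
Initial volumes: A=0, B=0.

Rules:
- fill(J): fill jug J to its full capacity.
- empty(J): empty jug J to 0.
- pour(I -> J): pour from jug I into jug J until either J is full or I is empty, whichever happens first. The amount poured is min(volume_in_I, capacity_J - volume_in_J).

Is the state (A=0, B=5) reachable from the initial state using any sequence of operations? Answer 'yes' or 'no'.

BFS explored all 6 reachable states.
Reachable set includes: (0,0), (0,6), (0,12), (6,0), (6,6), (6,12)
Target (A=0, B=5) not in reachable set → no.

Answer: no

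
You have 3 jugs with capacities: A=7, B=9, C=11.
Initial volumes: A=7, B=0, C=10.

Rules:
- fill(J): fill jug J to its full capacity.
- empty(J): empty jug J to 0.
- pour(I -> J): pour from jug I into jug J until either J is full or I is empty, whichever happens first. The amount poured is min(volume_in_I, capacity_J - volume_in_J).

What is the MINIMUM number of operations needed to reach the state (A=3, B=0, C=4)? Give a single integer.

BFS from (A=7, B=0, C=10). One shortest path:
  1. fill(B) -> (A=7 B=9 C=10)
  2. empty(C) -> (A=7 B=9 C=0)
  3. pour(A -> C) -> (A=0 B=9 C=7)
  4. pour(B -> A) -> (A=7 B=2 C=7)
  5. pour(A -> C) -> (A=3 B=2 C=11)
  6. pour(C -> B) -> (A=3 B=9 C=4)
  7. empty(B) -> (A=3 B=0 C=4)
Reached target in 7 moves.

Answer: 7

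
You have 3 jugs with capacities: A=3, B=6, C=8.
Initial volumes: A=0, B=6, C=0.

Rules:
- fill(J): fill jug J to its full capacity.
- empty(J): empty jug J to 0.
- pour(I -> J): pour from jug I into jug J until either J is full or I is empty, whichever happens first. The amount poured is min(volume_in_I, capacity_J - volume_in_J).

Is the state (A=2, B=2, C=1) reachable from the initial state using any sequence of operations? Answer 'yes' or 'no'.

Answer: no

Derivation:
BFS explored all 182 reachable states.
Reachable set includes: (0,0,0), (0,0,1), (0,0,2), (0,0,3), (0,0,4), (0,0,5), (0,0,6), (0,0,7), (0,0,8), (0,1,0), (0,1,1), (0,1,2) ...
Target (A=2, B=2, C=1) not in reachable set → no.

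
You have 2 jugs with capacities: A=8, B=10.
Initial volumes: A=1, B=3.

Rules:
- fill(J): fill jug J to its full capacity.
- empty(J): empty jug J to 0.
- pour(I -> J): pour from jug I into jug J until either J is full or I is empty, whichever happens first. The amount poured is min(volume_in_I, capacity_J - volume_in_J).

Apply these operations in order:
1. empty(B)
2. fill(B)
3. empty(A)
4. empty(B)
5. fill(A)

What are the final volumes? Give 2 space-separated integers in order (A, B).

Answer: 8 0

Derivation:
Step 1: empty(B) -> (A=1 B=0)
Step 2: fill(B) -> (A=1 B=10)
Step 3: empty(A) -> (A=0 B=10)
Step 4: empty(B) -> (A=0 B=0)
Step 5: fill(A) -> (A=8 B=0)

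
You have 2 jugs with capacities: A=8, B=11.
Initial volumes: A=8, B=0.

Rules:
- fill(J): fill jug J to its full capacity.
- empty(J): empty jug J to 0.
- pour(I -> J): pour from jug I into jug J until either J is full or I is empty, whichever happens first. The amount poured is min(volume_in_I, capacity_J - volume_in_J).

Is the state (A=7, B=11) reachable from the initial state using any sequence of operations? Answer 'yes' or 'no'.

BFS from (A=8, B=0):
  1. pour(A -> B) -> (A=0 B=8)
  2. fill(A) -> (A=8 B=8)
  3. pour(A -> B) -> (A=5 B=11)
  4. empty(B) -> (A=5 B=0)
  5. pour(A -> B) -> (A=0 B=5)
  6. fill(A) -> (A=8 B=5)
  7. pour(A -> B) -> (A=2 B=11)
  8. empty(B) -> (A=2 B=0)
  9. pour(A -> B) -> (A=0 B=2)
  10. fill(A) -> (A=8 B=2)
  11. pour(A -> B) -> (A=0 B=10)
  12. fill(A) -> (A=8 B=10)
  13. pour(A -> B) -> (A=7 B=11)
Target reached → yes.

Answer: yes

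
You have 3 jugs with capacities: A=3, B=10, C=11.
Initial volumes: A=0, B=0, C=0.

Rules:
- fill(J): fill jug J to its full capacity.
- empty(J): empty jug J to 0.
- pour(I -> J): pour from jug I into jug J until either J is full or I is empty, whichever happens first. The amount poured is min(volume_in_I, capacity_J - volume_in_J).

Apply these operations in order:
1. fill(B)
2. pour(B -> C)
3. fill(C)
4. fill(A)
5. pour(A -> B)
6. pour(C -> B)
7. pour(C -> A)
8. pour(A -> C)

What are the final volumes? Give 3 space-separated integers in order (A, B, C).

Answer: 0 10 4

Derivation:
Step 1: fill(B) -> (A=0 B=10 C=0)
Step 2: pour(B -> C) -> (A=0 B=0 C=10)
Step 3: fill(C) -> (A=0 B=0 C=11)
Step 4: fill(A) -> (A=3 B=0 C=11)
Step 5: pour(A -> B) -> (A=0 B=3 C=11)
Step 6: pour(C -> B) -> (A=0 B=10 C=4)
Step 7: pour(C -> A) -> (A=3 B=10 C=1)
Step 8: pour(A -> C) -> (A=0 B=10 C=4)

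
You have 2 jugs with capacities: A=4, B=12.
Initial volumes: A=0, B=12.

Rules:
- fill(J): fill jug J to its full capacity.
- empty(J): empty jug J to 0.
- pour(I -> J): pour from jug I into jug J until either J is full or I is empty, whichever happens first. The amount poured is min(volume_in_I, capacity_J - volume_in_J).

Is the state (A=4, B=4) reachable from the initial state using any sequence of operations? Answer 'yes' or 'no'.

Answer: yes

Derivation:
BFS from (A=0, B=12):
  1. pour(B -> A) -> (A=4 B=8)
  2. empty(A) -> (A=0 B=8)
  3. pour(B -> A) -> (A=4 B=4)
Target reached → yes.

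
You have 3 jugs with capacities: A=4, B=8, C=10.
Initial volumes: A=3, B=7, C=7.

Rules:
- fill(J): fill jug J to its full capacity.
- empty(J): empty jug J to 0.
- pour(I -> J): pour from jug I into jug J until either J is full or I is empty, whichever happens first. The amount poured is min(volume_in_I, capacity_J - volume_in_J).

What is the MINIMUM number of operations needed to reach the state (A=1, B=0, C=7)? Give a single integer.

BFS from (A=3, B=7, C=7). One shortest path:
  1. fill(A) -> (A=4 B=7 C=7)
  2. pour(A -> C) -> (A=1 B=7 C=10)
  3. empty(C) -> (A=1 B=7 C=0)
  4. pour(B -> C) -> (A=1 B=0 C=7)
Reached target in 4 moves.

Answer: 4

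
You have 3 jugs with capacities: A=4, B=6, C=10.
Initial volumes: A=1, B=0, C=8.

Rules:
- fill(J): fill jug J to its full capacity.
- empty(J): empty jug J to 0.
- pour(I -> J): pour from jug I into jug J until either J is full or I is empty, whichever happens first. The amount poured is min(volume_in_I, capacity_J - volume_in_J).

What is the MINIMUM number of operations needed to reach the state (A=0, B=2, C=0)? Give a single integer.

BFS from (A=1, B=0, C=8). One shortest path:
  1. fill(A) -> (A=4 B=0 C=8)
  2. pour(A -> B) -> (A=0 B=4 C=8)
  3. pour(B -> C) -> (A=0 B=2 C=10)
  4. empty(C) -> (A=0 B=2 C=0)
Reached target in 4 moves.

Answer: 4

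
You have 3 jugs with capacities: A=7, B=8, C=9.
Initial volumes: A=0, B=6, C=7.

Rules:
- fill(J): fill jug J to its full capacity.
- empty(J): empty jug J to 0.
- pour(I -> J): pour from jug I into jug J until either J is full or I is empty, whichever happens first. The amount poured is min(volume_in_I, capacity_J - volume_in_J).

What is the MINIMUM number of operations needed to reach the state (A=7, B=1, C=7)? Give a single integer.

Answer: 2

Derivation:
BFS from (A=0, B=6, C=7). One shortest path:
  1. fill(B) -> (A=0 B=8 C=7)
  2. pour(B -> A) -> (A=7 B=1 C=7)
Reached target in 2 moves.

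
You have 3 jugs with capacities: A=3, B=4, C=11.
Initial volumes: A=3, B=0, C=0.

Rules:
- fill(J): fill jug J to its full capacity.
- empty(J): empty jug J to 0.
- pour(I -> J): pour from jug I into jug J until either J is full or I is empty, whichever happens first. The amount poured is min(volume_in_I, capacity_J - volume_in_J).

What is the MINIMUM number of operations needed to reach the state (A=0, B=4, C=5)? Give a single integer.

BFS from (A=3, B=0, C=0). One shortest path:
  1. pour(A -> B) -> (A=0 B=3 C=0)
  2. fill(A) -> (A=3 B=3 C=0)
  3. pour(A -> B) -> (A=2 B=4 C=0)
  4. pour(A -> C) -> (A=0 B=4 C=2)
  5. fill(A) -> (A=3 B=4 C=2)
  6. pour(A -> C) -> (A=0 B=4 C=5)
Reached target in 6 moves.

Answer: 6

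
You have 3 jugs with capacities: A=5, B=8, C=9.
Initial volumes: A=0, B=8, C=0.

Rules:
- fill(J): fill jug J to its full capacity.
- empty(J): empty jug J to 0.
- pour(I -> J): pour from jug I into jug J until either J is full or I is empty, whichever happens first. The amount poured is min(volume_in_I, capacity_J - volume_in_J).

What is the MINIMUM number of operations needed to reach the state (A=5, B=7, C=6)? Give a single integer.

Answer: 7

Derivation:
BFS from (A=0, B=8, C=0). One shortest path:
  1. fill(A) -> (A=5 B=8 C=0)
  2. pour(B -> C) -> (A=5 B=0 C=8)
  3. pour(A -> B) -> (A=0 B=5 C=8)
  4. fill(A) -> (A=5 B=5 C=8)
  5. pour(A -> B) -> (A=2 B=8 C=8)
  6. pour(B -> C) -> (A=2 B=7 C=9)
  7. pour(C -> A) -> (A=5 B=7 C=6)
Reached target in 7 moves.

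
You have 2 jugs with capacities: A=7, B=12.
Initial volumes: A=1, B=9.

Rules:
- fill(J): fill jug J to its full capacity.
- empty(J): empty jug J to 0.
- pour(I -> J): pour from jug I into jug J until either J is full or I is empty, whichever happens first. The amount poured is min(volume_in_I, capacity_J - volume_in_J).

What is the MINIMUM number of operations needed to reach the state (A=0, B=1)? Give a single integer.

BFS from (A=1, B=9). One shortest path:
  1. empty(B) -> (A=1 B=0)
  2. pour(A -> B) -> (A=0 B=1)
Reached target in 2 moves.

Answer: 2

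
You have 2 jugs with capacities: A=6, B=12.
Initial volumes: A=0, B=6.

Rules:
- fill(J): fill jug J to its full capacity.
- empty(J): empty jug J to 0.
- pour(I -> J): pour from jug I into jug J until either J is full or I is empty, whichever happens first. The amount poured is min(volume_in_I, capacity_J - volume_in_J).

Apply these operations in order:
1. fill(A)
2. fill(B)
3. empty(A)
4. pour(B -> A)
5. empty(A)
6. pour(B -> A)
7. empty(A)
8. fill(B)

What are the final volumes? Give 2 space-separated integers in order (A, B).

Step 1: fill(A) -> (A=6 B=6)
Step 2: fill(B) -> (A=6 B=12)
Step 3: empty(A) -> (A=0 B=12)
Step 4: pour(B -> A) -> (A=6 B=6)
Step 5: empty(A) -> (A=0 B=6)
Step 6: pour(B -> A) -> (A=6 B=0)
Step 7: empty(A) -> (A=0 B=0)
Step 8: fill(B) -> (A=0 B=12)

Answer: 0 12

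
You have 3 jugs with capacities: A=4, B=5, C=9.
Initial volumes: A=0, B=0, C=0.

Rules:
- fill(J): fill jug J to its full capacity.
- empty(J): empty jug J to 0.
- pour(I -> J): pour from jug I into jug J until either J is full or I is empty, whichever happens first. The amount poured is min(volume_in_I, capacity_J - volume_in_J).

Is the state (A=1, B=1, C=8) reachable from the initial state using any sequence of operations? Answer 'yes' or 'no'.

BFS explored all 204 reachable states.
Reachable set includes: (0,0,0), (0,0,1), (0,0,2), (0,0,3), (0,0,4), (0,0,5), (0,0,6), (0,0,7), (0,0,8), (0,0,9), (0,1,0), (0,1,1) ...
Target (A=1, B=1, C=8) not in reachable set → no.

Answer: no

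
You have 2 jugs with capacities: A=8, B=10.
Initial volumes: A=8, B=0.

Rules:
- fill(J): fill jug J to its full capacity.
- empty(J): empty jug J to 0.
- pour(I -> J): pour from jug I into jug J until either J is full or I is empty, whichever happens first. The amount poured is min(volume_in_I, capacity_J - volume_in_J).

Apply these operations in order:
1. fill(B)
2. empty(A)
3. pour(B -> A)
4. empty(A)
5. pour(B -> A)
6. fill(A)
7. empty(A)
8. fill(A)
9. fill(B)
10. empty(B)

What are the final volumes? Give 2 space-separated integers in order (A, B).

Answer: 8 0

Derivation:
Step 1: fill(B) -> (A=8 B=10)
Step 2: empty(A) -> (A=0 B=10)
Step 3: pour(B -> A) -> (A=8 B=2)
Step 4: empty(A) -> (A=0 B=2)
Step 5: pour(B -> A) -> (A=2 B=0)
Step 6: fill(A) -> (A=8 B=0)
Step 7: empty(A) -> (A=0 B=0)
Step 8: fill(A) -> (A=8 B=0)
Step 9: fill(B) -> (A=8 B=10)
Step 10: empty(B) -> (A=8 B=0)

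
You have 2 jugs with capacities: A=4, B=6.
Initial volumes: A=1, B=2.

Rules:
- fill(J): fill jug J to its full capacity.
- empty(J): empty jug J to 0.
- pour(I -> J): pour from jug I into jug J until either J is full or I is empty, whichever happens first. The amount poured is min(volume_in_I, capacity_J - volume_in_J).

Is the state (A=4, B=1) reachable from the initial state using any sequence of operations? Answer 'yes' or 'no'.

Answer: yes

Derivation:
BFS from (A=1, B=2):
  1. empty(B) -> (A=1 B=0)
  2. pour(A -> B) -> (A=0 B=1)
  3. fill(A) -> (A=4 B=1)
Target reached → yes.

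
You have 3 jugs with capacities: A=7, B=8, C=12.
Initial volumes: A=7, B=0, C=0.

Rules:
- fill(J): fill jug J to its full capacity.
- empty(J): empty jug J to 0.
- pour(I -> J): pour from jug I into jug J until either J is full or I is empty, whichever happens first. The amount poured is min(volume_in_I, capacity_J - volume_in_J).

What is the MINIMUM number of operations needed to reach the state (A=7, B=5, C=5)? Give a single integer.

BFS from (A=7, B=0, C=0). One shortest path:
  1. empty(A) -> (A=0 B=0 C=0)
  2. fill(C) -> (A=0 B=0 C=12)
  3. pour(C -> A) -> (A=7 B=0 C=5)
  4. empty(A) -> (A=0 B=0 C=5)
  5. pour(C -> B) -> (A=0 B=5 C=0)
  6. fill(C) -> (A=0 B=5 C=12)
  7. pour(C -> A) -> (A=7 B=5 C=5)
Reached target in 7 moves.

Answer: 7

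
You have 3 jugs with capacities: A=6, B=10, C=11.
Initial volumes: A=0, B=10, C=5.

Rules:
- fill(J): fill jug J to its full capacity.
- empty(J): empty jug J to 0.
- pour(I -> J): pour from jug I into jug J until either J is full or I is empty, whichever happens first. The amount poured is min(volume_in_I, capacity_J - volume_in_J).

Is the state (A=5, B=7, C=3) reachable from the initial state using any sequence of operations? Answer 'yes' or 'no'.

Answer: no

Derivation:
BFS explored all 474 reachable states.
Reachable set includes: (0,0,0), (0,0,1), (0,0,2), (0,0,3), (0,0,4), (0,0,5), (0,0,6), (0,0,7), (0,0,8), (0,0,9), (0,0,10), (0,0,11) ...
Target (A=5, B=7, C=3) not in reachable set → no.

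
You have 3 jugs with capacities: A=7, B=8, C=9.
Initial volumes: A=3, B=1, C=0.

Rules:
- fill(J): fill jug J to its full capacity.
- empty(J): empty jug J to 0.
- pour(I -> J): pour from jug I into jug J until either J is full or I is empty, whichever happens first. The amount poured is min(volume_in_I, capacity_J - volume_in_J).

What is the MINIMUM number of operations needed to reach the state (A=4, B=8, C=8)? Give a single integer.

BFS from (A=3, B=1, C=0). One shortest path:
  1. pour(B -> A) -> (A=4 B=0 C=0)
  2. fill(B) -> (A=4 B=8 C=0)
  3. pour(B -> C) -> (A=4 B=0 C=8)
  4. fill(B) -> (A=4 B=8 C=8)
Reached target in 4 moves.

Answer: 4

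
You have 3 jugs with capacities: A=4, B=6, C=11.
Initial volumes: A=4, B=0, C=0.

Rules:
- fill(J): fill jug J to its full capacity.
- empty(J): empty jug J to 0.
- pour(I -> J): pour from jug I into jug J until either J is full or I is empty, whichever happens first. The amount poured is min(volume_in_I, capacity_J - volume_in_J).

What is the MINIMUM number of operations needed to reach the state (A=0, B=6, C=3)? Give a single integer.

BFS from (A=4, B=0, C=0). One shortest path:
  1. fill(C) -> (A=4 B=0 C=11)
  2. pour(A -> B) -> (A=0 B=4 C=11)
  3. pour(C -> B) -> (A=0 B=6 C=9)
  4. empty(B) -> (A=0 B=0 C=9)
  5. pour(C -> B) -> (A=0 B=6 C=3)
Reached target in 5 moves.

Answer: 5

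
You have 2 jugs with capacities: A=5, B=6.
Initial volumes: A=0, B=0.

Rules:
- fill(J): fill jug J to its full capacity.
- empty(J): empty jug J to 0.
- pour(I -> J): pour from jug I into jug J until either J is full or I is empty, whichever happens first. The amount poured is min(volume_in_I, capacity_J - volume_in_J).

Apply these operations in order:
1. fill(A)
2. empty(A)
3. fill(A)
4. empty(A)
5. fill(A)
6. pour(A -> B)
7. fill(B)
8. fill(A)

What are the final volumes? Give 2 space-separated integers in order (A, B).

Answer: 5 6

Derivation:
Step 1: fill(A) -> (A=5 B=0)
Step 2: empty(A) -> (A=0 B=0)
Step 3: fill(A) -> (A=5 B=0)
Step 4: empty(A) -> (A=0 B=0)
Step 5: fill(A) -> (A=5 B=0)
Step 6: pour(A -> B) -> (A=0 B=5)
Step 7: fill(B) -> (A=0 B=6)
Step 8: fill(A) -> (A=5 B=6)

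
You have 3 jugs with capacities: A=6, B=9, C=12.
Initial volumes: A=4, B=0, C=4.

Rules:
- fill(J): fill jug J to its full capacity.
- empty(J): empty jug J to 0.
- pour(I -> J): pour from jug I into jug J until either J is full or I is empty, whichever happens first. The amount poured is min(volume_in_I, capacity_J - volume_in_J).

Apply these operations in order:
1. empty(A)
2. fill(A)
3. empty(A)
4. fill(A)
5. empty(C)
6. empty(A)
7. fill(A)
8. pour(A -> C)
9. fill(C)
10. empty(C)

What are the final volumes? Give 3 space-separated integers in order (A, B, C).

Answer: 0 0 0

Derivation:
Step 1: empty(A) -> (A=0 B=0 C=4)
Step 2: fill(A) -> (A=6 B=0 C=4)
Step 3: empty(A) -> (A=0 B=0 C=4)
Step 4: fill(A) -> (A=6 B=0 C=4)
Step 5: empty(C) -> (A=6 B=0 C=0)
Step 6: empty(A) -> (A=0 B=0 C=0)
Step 7: fill(A) -> (A=6 B=0 C=0)
Step 8: pour(A -> C) -> (A=0 B=0 C=6)
Step 9: fill(C) -> (A=0 B=0 C=12)
Step 10: empty(C) -> (A=0 B=0 C=0)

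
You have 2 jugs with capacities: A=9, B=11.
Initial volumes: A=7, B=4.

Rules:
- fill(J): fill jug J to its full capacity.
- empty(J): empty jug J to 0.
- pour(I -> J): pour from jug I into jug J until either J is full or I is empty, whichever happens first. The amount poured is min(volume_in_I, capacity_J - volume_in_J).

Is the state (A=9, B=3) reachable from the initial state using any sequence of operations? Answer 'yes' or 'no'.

BFS from (A=7, B=4):
  1. empty(B) -> (A=7 B=0)
  2. pour(A -> B) -> (A=0 B=7)
  3. fill(A) -> (A=9 B=7)
  4. pour(A -> B) -> (A=5 B=11)
  5. empty(B) -> (A=5 B=0)
  6. pour(A -> B) -> (A=0 B=5)
  7. fill(A) -> (A=9 B=5)
  8. pour(A -> B) -> (A=3 B=11)
  9. empty(B) -> (A=3 B=0)
  10. pour(A -> B) -> (A=0 B=3)
  11. fill(A) -> (A=9 B=3)
Target reached → yes.

Answer: yes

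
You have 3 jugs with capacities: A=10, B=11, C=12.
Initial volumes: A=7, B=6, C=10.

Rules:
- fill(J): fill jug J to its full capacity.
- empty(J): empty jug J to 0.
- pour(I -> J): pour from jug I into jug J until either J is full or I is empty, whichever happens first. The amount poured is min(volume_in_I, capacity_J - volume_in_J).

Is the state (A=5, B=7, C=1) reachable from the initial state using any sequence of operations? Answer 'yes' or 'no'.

Answer: no

Derivation:
BFS explored all 727 reachable states.
Reachable set includes: (0,0,0), (0,0,1), (0,0,2), (0,0,3), (0,0,4), (0,0,5), (0,0,6), (0,0,7), (0,0,8), (0,0,9), (0,0,10), (0,0,11) ...
Target (A=5, B=7, C=1) not in reachable set → no.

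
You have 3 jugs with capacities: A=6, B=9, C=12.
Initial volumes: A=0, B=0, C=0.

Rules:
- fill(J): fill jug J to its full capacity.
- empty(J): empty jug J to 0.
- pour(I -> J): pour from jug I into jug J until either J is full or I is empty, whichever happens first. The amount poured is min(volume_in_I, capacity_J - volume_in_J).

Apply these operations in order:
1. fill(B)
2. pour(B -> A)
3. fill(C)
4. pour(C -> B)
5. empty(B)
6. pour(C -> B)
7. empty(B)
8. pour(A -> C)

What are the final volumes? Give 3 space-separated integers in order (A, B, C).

Step 1: fill(B) -> (A=0 B=9 C=0)
Step 2: pour(B -> A) -> (A=6 B=3 C=0)
Step 3: fill(C) -> (A=6 B=3 C=12)
Step 4: pour(C -> B) -> (A=6 B=9 C=6)
Step 5: empty(B) -> (A=6 B=0 C=6)
Step 6: pour(C -> B) -> (A=6 B=6 C=0)
Step 7: empty(B) -> (A=6 B=0 C=0)
Step 8: pour(A -> C) -> (A=0 B=0 C=6)

Answer: 0 0 6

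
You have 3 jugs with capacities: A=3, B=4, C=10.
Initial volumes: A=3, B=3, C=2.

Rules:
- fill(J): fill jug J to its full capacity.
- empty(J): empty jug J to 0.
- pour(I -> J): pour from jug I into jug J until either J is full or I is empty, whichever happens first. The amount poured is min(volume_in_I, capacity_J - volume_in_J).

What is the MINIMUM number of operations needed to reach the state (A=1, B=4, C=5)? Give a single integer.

BFS from (A=3, B=3, C=2). One shortest path:
  1. empty(A) -> (A=0 B=3 C=2)
  2. fill(B) -> (A=0 B=4 C=2)
  3. pour(B -> A) -> (A=3 B=1 C=2)
  4. pour(A -> C) -> (A=0 B=1 C=5)
  5. pour(B -> A) -> (A=1 B=0 C=5)
  6. fill(B) -> (A=1 B=4 C=5)
Reached target in 6 moves.

Answer: 6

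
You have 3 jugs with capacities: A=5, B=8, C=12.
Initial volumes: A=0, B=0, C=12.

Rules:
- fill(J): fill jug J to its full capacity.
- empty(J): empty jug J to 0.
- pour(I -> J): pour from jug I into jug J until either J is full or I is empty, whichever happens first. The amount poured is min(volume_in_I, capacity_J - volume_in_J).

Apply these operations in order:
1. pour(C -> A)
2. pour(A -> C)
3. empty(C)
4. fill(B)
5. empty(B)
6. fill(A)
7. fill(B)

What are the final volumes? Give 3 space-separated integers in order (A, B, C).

Step 1: pour(C -> A) -> (A=5 B=0 C=7)
Step 2: pour(A -> C) -> (A=0 B=0 C=12)
Step 3: empty(C) -> (A=0 B=0 C=0)
Step 4: fill(B) -> (A=0 B=8 C=0)
Step 5: empty(B) -> (A=0 B=0 C=0)
Step 6: fill(A) -> (A=5 B=0 C=0)
Step 7: fill(B) -> (A=5 B=8 C=0)

Answer: 5 8 0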